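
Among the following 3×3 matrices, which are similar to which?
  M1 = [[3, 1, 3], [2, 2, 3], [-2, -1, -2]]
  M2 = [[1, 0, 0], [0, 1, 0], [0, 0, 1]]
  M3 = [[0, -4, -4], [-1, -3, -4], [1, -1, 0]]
Characteristic polynomials: χ_{M1} = (x - 1)^3, χ_{M2} = (x - 1)^3, χ_{M3} = x(x - 1)(x + 4).

{M1}: invariant factors x - 1, (x - 1)^2.

{M2}: invariant factors x - 1, x - 1, x - 1.

{M3}: invariant factors x(x - 1)(x + 4).

Matrices are similar if and only if their invariant-factor lists agree; the partition into similarity classes is {M1}, {M2}, {M3}.

3 classes: {M1}, {M2}, {M3}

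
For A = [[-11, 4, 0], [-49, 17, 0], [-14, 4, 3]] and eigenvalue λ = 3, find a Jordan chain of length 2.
v_1 = [[1, 4, 1]]^T, v_2 = [[2, 7, 2]]^T

We seek v_1 ∈ ker((A - 3I)^2) \ ker(A - 3I), then set v_{i+1} = (A - 3I) v_i.

One such chain is v_1 = [[1, 4, 1]]^T, v_2 = [[2, 7, 2]]^T. Check: (A - 3I) v_2 = [[0, 0, 0]]^T = 0.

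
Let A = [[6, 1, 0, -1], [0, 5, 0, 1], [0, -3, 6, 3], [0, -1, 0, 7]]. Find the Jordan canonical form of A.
The characteristic polynomial is det(xI - A) = (x - 6)^4, so the eigenvalues are 6 (algebraic multiplicity 4).

For λ = 6: rank(A - 6I) = 1, rank((A - 6I)^2) = 0. The eigenspace has dimension 4 - 1 = 3, so there are 3 Jordan blocks; the rank sequence gives block sizes [2, 1, 1].

Assembling the blocks gives the Jordan form J above.

J = [[6, 1, 0, 0], [0, 6, 0, 0], [0, 0, 6, 0], [0, 0, 0, 6]]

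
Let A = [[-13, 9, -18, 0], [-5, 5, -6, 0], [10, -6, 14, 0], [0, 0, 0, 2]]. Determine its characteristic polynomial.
χ_A(x) = (x - 2)^4

xI - A = [[x + 13, -9, 18, 0], [5, x - 5, 6, 0], [-10, 6, x - 14, 0], [0, 0, 0, x - 2]].

Expanding det(xI - A) along the first row:
det(xI - A) = + (x + 13)·det([[x - 5, 6, 0], [6, x - 14, 0], [0, 0, x - 2]]) - (-9)·det([[5, 6, 0], [-10, x - 14, 0], [0, 0, x - 2]]) + (18)·det([[5, x - 5, 0], [-10, 6, 0], [0, 0, x - 2]]) - (0)·det([[5, x - 5, 6], [-10, 6, x - 14], [0, 0, 0]]).

Evaluating gives χ_A(x) = x^4 - 8x^3 + 24x^2 - 32x + 16 = (x - 2)^4.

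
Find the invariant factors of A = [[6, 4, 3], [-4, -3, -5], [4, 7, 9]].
(x - 4)^3

The Jordan structure of A has elementary divisors (x - 4)^3. Arranging the block sizes at each eigenvalue in decreasing order and taking row products gives the invariant factors.

Invariant factors (smallest first, each dividing the next): (x - 4)^3.

Check: the last factor (x - 4)^3 is the minimal polynomial, and the product (x - 4)^3 is the characteristic polynomial.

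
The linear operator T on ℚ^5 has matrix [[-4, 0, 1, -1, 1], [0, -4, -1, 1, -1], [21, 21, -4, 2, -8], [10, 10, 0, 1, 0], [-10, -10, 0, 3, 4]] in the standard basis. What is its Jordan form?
The characteristic polynomial is det(xI - A) = (x - 4)(x - 1)(x + 4)^3, so the eigenvalues are -4 (algebraic multiplicity 3), 1 (algebraic multiplicity 1), 4 (algebraic multiplicity 1).

For λ = -4: rank(A + 4I) = 4, rank((A + 4I)^2) = 3, rank((A + 4I)^3) = 2. The eigenspace has dimension 5 - 4 = 1, so there is 1 Jordan block; the rank sequence gives block sizes [3].

For λ = 1: algebraic multiplicity 1 gives one 1×1 block.

For λ = 4: algebraic multiplicity 1 gives one 1×1 block.

Assembling the blocks gives the Jordan form J above.

J = [[-4, 1, 0, 0, 0], [0, -4, 1, 0, 0], [0, 0, -4, 0, 0], [0, 0, 0, 1, 0], [0, 0, 0, 0, 4]]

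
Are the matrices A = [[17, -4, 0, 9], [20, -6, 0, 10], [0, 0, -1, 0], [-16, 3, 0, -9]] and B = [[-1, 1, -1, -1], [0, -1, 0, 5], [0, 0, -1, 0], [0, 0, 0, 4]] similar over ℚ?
Two matrices over a field are similar if and only if they have the same invariant factors.

Both A and B have characteristic polynomial (x - 4)(x + 1)^3 and minimal polynomial (x - 4)(x + 1)^2. Computing further, both have invariant factors x + 1, (x - 4)(x + 1)^2. Hence A and B are similar.

Yes.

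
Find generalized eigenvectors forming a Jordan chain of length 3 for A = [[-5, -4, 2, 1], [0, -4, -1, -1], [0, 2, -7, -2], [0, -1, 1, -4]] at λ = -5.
We seek v_1 ∈ ker((A + 5I)^3) \ ker((A + 5I)^2), then set v_{i+1} = (A + 5I) v_i.

One such chain is v_1 = [[2, -1, -1, 1]]^T, v_2 = [[3, -1, -2, 1]]^T, v_3 = [[1, 0, 0, 0]]^T. Check: (A + 5I) v_3 = [[0, 0, 0, 0]]^T = 0.

v_1 = [[2, -1, -1, 1]]^T, v_2 = [[3, -1, -2, 1]]^T, v_3 = [[1, 0, 0, 0]]^T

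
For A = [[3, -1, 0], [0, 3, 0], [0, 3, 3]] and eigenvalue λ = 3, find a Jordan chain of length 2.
v_1 = [[-4, 1, 3]]^T, v_2 = [[-1, 0, 3]]^T

We seek v_1 ∈ ker((A - 3I)^2) \ ker(A - 3I), then set v_{i+1} = (A - 3I) v_i.

One such chain is v_1 = [[-4, 1, 3]]^T, v_2 = [[-1, 0, 3]]^T. Check: (A - 3I) v_2 = [[0, 0, 0]]^T = 0.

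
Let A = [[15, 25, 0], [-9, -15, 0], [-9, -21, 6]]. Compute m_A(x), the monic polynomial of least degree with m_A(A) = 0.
m_A(x) = x^2(x - 6)

The characteristic polynomial factors as x^2(x - 6). The minimal polynomial is ∏(x - λ)^{k_λ} where k_λ is the size of the largest Jordan block at λ.

For λ = 0: rank(A) = 2, and the largest Jordan block has size 2 (the smallest k with rank(A^k) = rank(A^(k+1))).
For λ = 6: rank(A - 6I) = 2, and the largest Jordan block has size 1 (the smallest k with rank((A - 6I)^k) = rank((A - 6I)^(k+1))).

So m_A(x) = x^2(x - 6).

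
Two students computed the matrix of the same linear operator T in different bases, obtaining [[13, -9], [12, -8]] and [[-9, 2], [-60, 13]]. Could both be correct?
No.

trace(A) = 5 but trace(B) = 4. The trace is a similarity invariant, so A and B are not similar.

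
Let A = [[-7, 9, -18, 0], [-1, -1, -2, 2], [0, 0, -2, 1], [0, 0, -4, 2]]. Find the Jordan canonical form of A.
J = [[-4, 1, 0, 0], [0, -4, 0, 0], [0, 0, 0, 1], [0, 0, 0, 0]]

The characteristic polynomial is det(xI - A) = x^2(x + 4)^2, so the eigenvalues are -4 (algebraic multiplicity 2), 0 (algebraic multiplicity 2).

For λ = -4: rank(A + 4I) = 3, rank((A + 4I)^2) = 2. The eigenspace has dimension 4 - 3 = 1, so there is 1 Jordan block; the rank sequence gives block sizes [2].

For λ = 0: rank(A) = 3, rank(A^2) = 2. The eigenspace has dimension 4 - 3 = 1, so there is 1 Jordan block; the rank sequence gives block sizes [2].

Assembling the blocks gives the Jordan form J above.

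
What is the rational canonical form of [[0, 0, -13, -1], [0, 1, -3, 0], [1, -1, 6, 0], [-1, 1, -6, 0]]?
R = [[0, 0, 0, 0], [1, 0, 0, 12], [0, 1, 0, -15], [0, 0, 1, 7]]

The invariant factors of A (the non-unit diagonal entries of the Smith normal form of xI - A over ℚ[x]) are x(x - 4)(x^2 - 3x + 3), each dividing the next. The characteristic polynomial is their product, x(x - 4)(x^2 - 3x + 3).

The rational canonical form is the block-diagonal matrix of companion matrices C(f_i):
R = [[0, 0, 0, 0], [1, 0, 0, 12], [0, 1, 0, -15], [0, 0, 1, 7]].

Note the characteristic polynomial does not split into linear factors over ℚ, so A has no Jordan form over ℚ; the rational canonical form exists over any field.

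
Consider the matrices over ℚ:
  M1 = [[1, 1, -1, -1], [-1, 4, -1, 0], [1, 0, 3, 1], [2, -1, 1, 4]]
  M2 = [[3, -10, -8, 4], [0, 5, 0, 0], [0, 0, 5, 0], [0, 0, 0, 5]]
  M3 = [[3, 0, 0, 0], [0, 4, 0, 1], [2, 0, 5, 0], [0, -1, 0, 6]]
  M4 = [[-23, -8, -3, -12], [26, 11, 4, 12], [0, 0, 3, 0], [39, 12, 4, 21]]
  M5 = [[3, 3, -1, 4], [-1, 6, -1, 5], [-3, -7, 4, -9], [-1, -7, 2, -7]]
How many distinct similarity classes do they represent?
Characteristic polynomials: χ_{M1} = (x - 3)^4, χ_{M2} = (x - 5)^3(x - 3), χ_{M3} = (x - 5)^3(x - 3), χ_{M4} = (x - 3)^4, χ_{M5} = (x - 2)^2(x - 1)^2.

{M1}: invariant factors (x - 3)^2, (x - 3)^2.

{M2}: invariant factors x - 5, x - 5, (x - 5)(x - 3).

{M3}: invariant factors x - 5, (x - 5)^2(x - 3).

{M4}: invariant factors x - 3, (x - 3)^3.

{M5}: invariant factors (x - 2)^2(x - 1)^2.

Matrices are similar if and only if their invariant-factor lists agree; the partition into similarity classes is {M1}, {M2}, {M3}, {M4}, {M5}.

5 classes: {M1}, {M2}, {M3}, {M4}, {M5}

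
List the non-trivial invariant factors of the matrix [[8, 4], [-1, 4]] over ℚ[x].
The Jordan structure of A has elementary divisors (x - 6)^2. Arranging the block sizes at each eigenvalue in decreasing order and taking row products gives the invariant factors.

Invariant factors (smallest first, each dividing the next): (x - 6)^2.

Check: the last factor (x - 6)^2 is the minimal polynomial, and the product (x - 6)^2 is the characteristic polynomial.

(x - 6)^2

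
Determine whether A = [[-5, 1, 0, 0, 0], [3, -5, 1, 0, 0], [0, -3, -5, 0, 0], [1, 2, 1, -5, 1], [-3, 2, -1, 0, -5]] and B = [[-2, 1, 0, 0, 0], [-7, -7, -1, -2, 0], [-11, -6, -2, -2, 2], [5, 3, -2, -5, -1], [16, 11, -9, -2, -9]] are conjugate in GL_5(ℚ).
Two matrices over a field are similar if and only if they have the same invariant factors.

Both A and B have characteristic polynomial (x + 5)^5 and minimal polynomial (x + 5)^3. Computing further, both have invariant factors (x + 5)^2, (x + 5)^3. Hence A and B are similar.

Yes.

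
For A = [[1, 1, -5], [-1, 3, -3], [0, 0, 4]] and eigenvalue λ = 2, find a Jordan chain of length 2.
We seek v_1 ∈ ker((A - 2I)^2) \ ker(A - 2I), then set v_{i+1} = (A - 2I) v_i.

One such chain is v_1 = [[-1, 0, 0]]^T, v_2 = [[1, 1, 0]]^T. Check: (A - 2I) v_2 = [[0, 0, 0]]^T = 0.

v_1 = [[-1, 0, 0]]^T, v_2 = [[1, 1, 0]]^T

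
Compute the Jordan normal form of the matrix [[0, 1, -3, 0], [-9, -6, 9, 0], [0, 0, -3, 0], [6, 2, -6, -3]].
The characteristic polynomial is det(xI - A) = (x + 3)^4, so the eigenvalues are -3 (algebraic multiplicity 4).

For λ = -3: rank(A + 3I) = 1, rank((A + 3I)^2) = 0. The eigenspace has dimension 4 - 1 = 3, so there are 3 Jordan blocks; the rank sequence gives block sizes [2, 1, 1].

Assembling the blocks gives the Jordan form J above.

J = [[-3, 1, 0, 0], [0, -3, 0, 0], [0, 0, -3, 0], [0, 0, 0, -3]]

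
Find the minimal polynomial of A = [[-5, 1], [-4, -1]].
m_A(x) = (x + 3)^2

The characteristic polynomial factors as (x + 3)^2. The minimal polynomial is ∏(x - λ)^{k_λ} where k_λ is the size of the largest Jordan block at λ.

For λ = -3: rank(A + 3I) = 1, and the largest Jordan block has size 2 (the smallest k with rank((A + 3I)^k) = rank((A + 3I)^(k+1))).

So m_A(x) = (x + 3)^2.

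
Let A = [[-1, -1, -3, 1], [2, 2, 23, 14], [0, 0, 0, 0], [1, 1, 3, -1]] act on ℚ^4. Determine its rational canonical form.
The invariant factors of A (the non-unit diagonal entries of the Smith normal form of xI - A over ℚ[x]) are x, x(x - 4)(x + 4), each dividing the next. The characteristic polynomial is their product, x^2(x - 4)(x + 4).

The rational canonical form is the block-diagonal matrix of companion matrices C(f_i):
R = [[0, 0, 0, 0], [0, 0, 0, 0], [0, 1, 0, 16], [0, 0, 1, 0]].

R = [[0, 0, 0, 0], [0, 0, 0, 0], [0, 1, 0, 16], [0, 0, 1, 0]]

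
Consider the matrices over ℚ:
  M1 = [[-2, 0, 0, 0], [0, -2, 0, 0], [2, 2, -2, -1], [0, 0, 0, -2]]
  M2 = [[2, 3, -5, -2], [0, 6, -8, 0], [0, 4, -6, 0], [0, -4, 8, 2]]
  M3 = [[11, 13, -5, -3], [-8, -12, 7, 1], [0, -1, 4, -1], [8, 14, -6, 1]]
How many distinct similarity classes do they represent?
3 classes: {M1}, {M2}, {M3}

Characteristic polynomials: χ_{M1} = (x + 2)^4, χ_{M2} = (x - 2)^3(x + 2), χ_{M3} = (x - 3)^3(x + 5).

{M1}: invariant factors x + 2, x + 2, (x + 2)^2.

{M2}: invariant factors x - 2, (x - 2)^2(x + 2).

{M3}: invariant factors x - 3, (x - 3)^2(x + 5).

Matrices are similar if and only if their invariant-factor lists agree; the partition into similarity classes is {M1}, {M2}, {M3}.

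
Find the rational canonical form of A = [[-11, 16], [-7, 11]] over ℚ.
R = [[0, 9], [1, 0]]

The invariant factors of A (the non-unit diagonal entries of the Smith normal form of xI - A over ℚ[x]) are (x - 3)(x + 3), each dividing the next. The characteristic polynomial is their product, (x - 3)(x + 3).

The rational canonical form is the block-diagonal matrix of companion matrices C(f_i):
R = [[0, 9], [1, 0]].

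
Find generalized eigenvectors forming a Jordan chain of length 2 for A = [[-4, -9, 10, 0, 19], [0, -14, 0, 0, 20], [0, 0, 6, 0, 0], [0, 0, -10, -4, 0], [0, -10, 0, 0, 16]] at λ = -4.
v_1 = [[1, 2, 0, 0, 1]]^T, v_2 = [[1, 0, 0, 0, 0]]^T

We seek v_1 ∈ ker((A + 4I)^2) \ ker(A + 4I), then set v_{i+1} = (A + 4I) v_i.

One such chain is v_1 = [[1, 2, 0, 0, 1]]^T, v_2 = [[1, 0, 0, 0, 0]]^T. Check: (A + 4I) v_2 = [[0, 0, 0, 0, 0]]^T = 0.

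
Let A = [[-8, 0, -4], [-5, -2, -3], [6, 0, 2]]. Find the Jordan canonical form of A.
The characteristic polynomial is det(xI - A) = (x + 2)^2(x + 4), so the eigenvalues are -4 (algebraic multiplicity 1), -2 (algebraic multiplicity 2).

For λ = -4: algebraic multiplicity 1 gives one 1×1 block.

For λ = -2: rank(A + 2I) = 2, rank((A + 2I)^2) = 1. The eigenspace has dimension 3 - 2 = 1, so there is 1 Jordan block; the rank sequence gives block sizes [2].

Assembling the blocks gives the Jordan form J above.

J = [[-4, 0, 0], [0, -2, 1], [0, 0, -2]]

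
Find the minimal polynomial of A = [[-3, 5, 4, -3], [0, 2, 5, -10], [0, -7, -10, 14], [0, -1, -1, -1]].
m_A(x) = (x + 3)^2

The characteristic polynomial factors as (x + 3)^4. The minimal polynomial is ∏(x - λ)^{k_λ} where k_λ is the size of the largest Jordan block at λ.

For λ = -3: rank(A + 3I) = 2, and the largest Jordan block has size 2 (the smallest k with rank((A + 3I)^k) = rank((A + 3I)^(k+1))).

So m_A(x) = (x + 3)^2.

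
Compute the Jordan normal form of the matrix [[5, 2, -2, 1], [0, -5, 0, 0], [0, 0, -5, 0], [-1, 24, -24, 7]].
J = [[-5, 0, 0, 0], [0, -5, 0, 0], [0, 0, 6, 1], [0, 0, 0, 6]]

The characteristic polynomial is det(xI - A) = (x - 6)^2(x + 5)^2, so the eigenvalues are -5 (algebraic multiplicity 2), 6 (algebraic multiplicity 2).

For λ = -5: rank(A + 5I) = 2. The eigenspace has dimension 4 - 2 = 2, so there are 2 Jordan blocks; the rank sequence gives block sizes [1, 1].

For λ = 6: rank(A - 6I) = 3, rank((A - 6I)^2) = 2. The eigenspace has dimension 4 - 3 = 1, so there is 1 Jordan block; the rank sequence gives block sizes [2].

Assembling the blocks gives the Jordan form J above.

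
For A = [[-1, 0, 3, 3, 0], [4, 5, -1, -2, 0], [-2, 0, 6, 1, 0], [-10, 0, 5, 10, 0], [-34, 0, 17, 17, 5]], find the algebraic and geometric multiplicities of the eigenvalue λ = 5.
The characteristic polynomial is (x - 5)^5, so the factor x - 5 appears with exponent 5: the algebraic multiplicity is 5.

rank(A - 5I) = 2, so the eigenspace has dimension 5 - 2 = 3: the geometric multiplicity is 3.

Since 3 < 5, A is not diagonalizable.

algebraic multiplicity 5, geometric multiplicity 3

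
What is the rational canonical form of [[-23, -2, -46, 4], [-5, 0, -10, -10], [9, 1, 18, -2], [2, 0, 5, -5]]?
R = [[-5, 0, 0, 0], [0, 0, 0, -10], [0, 1, 0, -2], [0, 0, 1, -5]]

The invariant factors of A (the non-unit diagonal entries of the Smith normal form of xI - A over ℚ[x]) are x + 5, (x + 5)(x^2 + 2), each dividing the next. The characteristic polynomial is their product, (x + 5)^2(x^2 + 2).

The rational canonical form is the block-diagonal matrix of companion matrices C(f_i):
R = [[-5, 0, 0, 0], [0, 0, 0, -10], [0, 1, 0, -2], [0, 0, 1, -5]].

Note the characteristic polynomial does not split into linear factors over ℚ, so A has no Jordan form over ℚ; the rational canonical form exists over any field.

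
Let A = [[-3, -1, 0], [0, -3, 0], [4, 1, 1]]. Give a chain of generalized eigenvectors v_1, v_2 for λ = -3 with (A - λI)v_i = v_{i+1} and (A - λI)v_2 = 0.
We seek v_1 ∈ ker((A + 3I)^2) \ ker(A + 3I), then set v_{i+1} = (A + 3I) v_i.

One such chain is v_1 = [[0, 1, 0]]^T, v_2 = [[-1, 0, 1]]^T. Check: (A + 3I) v_2 = [[0, 0, 0]]^T = 0.

v_1 = [[0, 1, 0]]^T, v_2 = [[-1, 0, 1]]^T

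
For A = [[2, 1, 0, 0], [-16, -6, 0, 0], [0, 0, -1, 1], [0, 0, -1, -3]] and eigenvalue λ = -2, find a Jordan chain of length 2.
We seek v_1 ∈ ker((A + 2I)^2) \ ker(A + 2I), then set v_{i+1} = (A + 2I) v_i.

One such chain is v_1 = [[0, 1, 0, 0]]^T, v_2 = [[1, -4, 0, 0]]^T. Check: (A + 2I) v_2 = [[0, 0, 0, 0]]^T = 0.

v_1 = [[0, 1, 0, 0]]^T, v_2 = [[1, -4, 0, 0]]^T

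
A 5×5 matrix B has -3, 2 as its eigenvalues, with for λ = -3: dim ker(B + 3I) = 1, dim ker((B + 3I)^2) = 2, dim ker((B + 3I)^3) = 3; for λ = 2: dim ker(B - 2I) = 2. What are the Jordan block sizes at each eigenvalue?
Jordan blocks: (-3, 3), (2, 1), (2, 1)

λ = -3: successive nullity increments [1, 1, 1] count blocks of size ≥ k; block sizes are [3].
λ = 2: successive nullity increments [2] count blocks of size ≥ k; block sizes are [1, 1].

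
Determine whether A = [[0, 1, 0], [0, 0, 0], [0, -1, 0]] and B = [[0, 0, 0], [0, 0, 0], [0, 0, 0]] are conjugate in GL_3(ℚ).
No.

Both have characteristic polynomial x^3, but the minimal polynomial of A is x^2 while the minimal polynomial of B is x. The minimal polynomial is a similarity invariant, so A and B are not similar.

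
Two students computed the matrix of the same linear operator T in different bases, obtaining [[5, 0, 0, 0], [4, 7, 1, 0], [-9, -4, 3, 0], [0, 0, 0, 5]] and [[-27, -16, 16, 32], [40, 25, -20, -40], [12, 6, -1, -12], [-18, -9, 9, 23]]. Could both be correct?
Both have characteristic polynomial (x - 5)^4, but the minimal polynomial of A is (x - 5)^3 while the minimal polynomial of B is (x - 5)^2. The minimal polynomial is a similarity invariant, so A and B are not similar.

No.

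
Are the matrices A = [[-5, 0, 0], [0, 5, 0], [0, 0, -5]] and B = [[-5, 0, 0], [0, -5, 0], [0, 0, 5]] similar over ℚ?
Yes.

Two matrices over a field are similar if and only if they have the same invariant factors.

Both A and B have characteristic polynomial (x - 5)(x + 5)^2 and minimal polynomial (x - 5)(x + 5). Computing further, both have invariant factors x + 5, (x - 5)(x + 5). Hence A and B are similar.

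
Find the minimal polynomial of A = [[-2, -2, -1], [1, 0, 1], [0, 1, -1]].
m_A(x) = (x + 1)^3

The characteristic polynomial factors as (x + 1)^3. The minimal polynomial is ∏(x - λ)^{k_λ} where k_λ is the size of the largest Jordan block at λ.

For λ = -1: rank(A + I) = 2, and the largest Jordan block has size 3 (the smallest k with rank((A + I)^k) = rank((A + I)^(k+1))).

So m_A(x) = (x + 1)^3.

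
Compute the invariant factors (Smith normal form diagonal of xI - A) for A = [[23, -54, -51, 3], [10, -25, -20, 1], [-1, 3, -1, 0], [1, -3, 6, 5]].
The Jordan structure of A has elementary divisors (x + 4)^2, (x - 5)^2. Arranging the block sizes at each eigenvalue in decreasing order and taking row products gives the invariant factors.

Invariant factors (smallest first, each dividing the next): (x - 5)^2(x + 4)^2.

Check: the last factor (x - 5)^2(x + 4)^2 is the minimal polynomial, and the product (x - 5)^2(x + 4)^2 is the characteristic polynomial.

(x - 5)^2(x + 4)^2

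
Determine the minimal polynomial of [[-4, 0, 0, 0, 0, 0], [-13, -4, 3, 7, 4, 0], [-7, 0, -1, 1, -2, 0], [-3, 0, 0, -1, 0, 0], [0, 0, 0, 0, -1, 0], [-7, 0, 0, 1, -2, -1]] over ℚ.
The characteristic polynomial factors as (x + 1)^4(x + 4)^2. The minimal polynomial is ∏(x - λ)^{k_λ} where k_λ is the size of the largest Jordan block at λ.

For λ = -4: rank(A + 4I) = 4, and the largest Jordan block has size 1 (the smallest k with rank((A + 4I)^k) = rank((A + 4I)^(k+1))).
For λ = -1: rank(A + I) = 3, and the largest Jordan block has size 2 (the smallest k with rank((A + I)^k) = rank((A + I)^(k+1))).

So m_A(x) = (x + 1)^2(x + 4).

m_A(x) = (x + 1)^2(x + 4)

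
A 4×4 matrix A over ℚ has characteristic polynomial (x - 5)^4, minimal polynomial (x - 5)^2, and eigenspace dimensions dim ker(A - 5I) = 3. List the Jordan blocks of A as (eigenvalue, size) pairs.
Jordan blocks: (5, 2), (5, 1), (5, 1)

λ = 5: algebraic multiplicity 4 (exponent in χ_A), largest block size 2 (exponent in m_A), 3 blocks (geometric multiplicity). These force block sizes [2, 1, 1].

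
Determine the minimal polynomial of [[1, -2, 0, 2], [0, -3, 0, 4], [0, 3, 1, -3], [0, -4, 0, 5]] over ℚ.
The characteristic polynomial factors as (x - 1)^4. The minimal polynomial is ∏(x - λ)^{k_λ} where k_λ is the size of the largest Jordan block at λ.

For λ = 1: rank(A - I) = 1, and the largest Jordan block has size 2 (the smallest k with rank((A - I)^k) = rank((A - I)^(k+1))).

So m_A(x) = (x - 1)^2.

m_A(x) = (x - 1)^2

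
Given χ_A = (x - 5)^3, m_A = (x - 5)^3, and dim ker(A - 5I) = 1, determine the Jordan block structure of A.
Jordan blocks: (5, 3)

λ = 5: algebraic multiplicity 3 (exponent in χ_A), largest block size 3 (exponent in m_A), 1 block (geometric multiplicity). This forces block sizes [3].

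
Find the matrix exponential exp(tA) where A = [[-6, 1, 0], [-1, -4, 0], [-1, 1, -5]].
A has Jordan form J = [[-5, 1, 0], [0, -5, 0], [0, 0, -5]] with A = PJP^{-1}, so e^{tA} = P e^{tJ} P^{-1}.

For a Jordan block J_k(λ), e^{tJ_k(λ)} = e^{λt} · (I + tN + t^2 N^2/2! + ... + t^{k-1} N^{k-1}/(k-1)!) where N is the nilpotent superdiagonal part.

Assembling the blocks and conjugating back gives the entries of e^{tA} as shown above.

e^{tA} = [[(1 - t)*e^{-5*t}, t*e^{-5*t}, 0], [-t*e^{-5*t}, (t + 1)*e^{-5*t}, 0], [-t*e^{-5*t}, t*e^{-5*t}, e^{-5*t}]]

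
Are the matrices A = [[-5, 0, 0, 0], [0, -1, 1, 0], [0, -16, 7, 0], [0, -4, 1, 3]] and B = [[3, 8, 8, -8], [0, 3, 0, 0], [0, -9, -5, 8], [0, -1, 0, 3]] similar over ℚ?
Two matrices over a field are similar if and only if they have the same invariant factors.

Both A and B have characteristic polynomial (x - 3)^3(x + 5) and minimal polynomial (x - 3)^2(x + 5). Computing further, both have invariant factors x - 3, (x - 3)^2(x + 5). Hence A and B are similar.

Yes.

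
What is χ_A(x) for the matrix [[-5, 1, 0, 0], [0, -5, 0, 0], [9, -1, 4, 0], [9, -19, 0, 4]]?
xI - A = [[x + 5, -1, 0, 0], [0, x + 5, 0, 0], [-9, 1, x - 4, 0], [-9, 19, 0, x - 4]].

Expanding det(xI - A) along the first row:
det(xI - A) = + (x + 5)·det([[x + 5, 0, 0], [1, x - 4, 0], [19, 0, x - 4]]) - (-1)·det([[0, 0, 0], [-9, x - 4, 0], [-9, 0, x - 4]]) + (0)·det([[0, x + 5, 0], [-9, 1, 0], [-9, 19, x - 4]]) - (0)·det([[0, x + 5, 0], [-9, 1, x - 4], [-9, 19, 0]]).

Evaluating gives χ_A(x) = x^4 + 2x^3 - 39x^2 - 40x + 400 = (x - 4)^2(x + 5)^2.

χ_A(x) = (x - 4)^2(x + 5)^2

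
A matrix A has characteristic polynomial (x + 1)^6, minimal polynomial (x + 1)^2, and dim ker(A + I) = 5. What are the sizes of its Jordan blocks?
Jordan blocks: (-1, 2), (-1, 1), (-1, 1), (-1, 1), (-1, 1)

λ = -1: algebraic multiplicity 6 (exponent in χ_A), largest block size 2 (exponent in m_A), 5 blocks (geometric multiplicity). These force block sizes [2, 1, 1, 1, 1].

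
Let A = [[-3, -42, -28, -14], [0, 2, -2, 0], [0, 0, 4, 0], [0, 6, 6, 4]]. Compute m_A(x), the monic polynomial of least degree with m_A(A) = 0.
The characteristic polynomial factors as (x - 4)^2(x - 2)(x + 3). The minimal polynomial is ∏(x - λ)^{k_λ} where k_λ is the size of the largest Jordan block at λ.

For λ = -3: rank(A + 3I) = 3, and the largest Jordan block has size 1 (the smallest k with rank((A + 3I)^k) = rank((A + 3I)^(k+1))).
For λ = 2: rank(A - 2I) = 3, and the largest Jordan block has size 1 (the smallest k with rank((A - 2I)^k) = rank((A - 2I)^(k+1))).
For λ = 4: rank(A - 4I) = 2, and the largest Jordan block has size 1 (the smallest k with rank((A - 4I)^k) = rank((A - 4I)^(k+1))).

So m_A(x) = (x - 4)(x - 2)(x + 3).

m_A(x) = (x - 4)(x - 2)(x + 3)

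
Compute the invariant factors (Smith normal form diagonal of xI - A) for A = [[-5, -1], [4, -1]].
The Jordan structure of A has elementary divisors (x + 3)^2. Arranging the block sizes at each eigenvalue in decreasing order and taking row products gives the invariant factors.

Invariant factors (smallest first, each dividing the next): (x + 3)^2.

Check: the last factor (x + 3)^2 is the minimal polynomial, and the product (x + 3)^2 is the characteristic polynomial.

(x + 3)^2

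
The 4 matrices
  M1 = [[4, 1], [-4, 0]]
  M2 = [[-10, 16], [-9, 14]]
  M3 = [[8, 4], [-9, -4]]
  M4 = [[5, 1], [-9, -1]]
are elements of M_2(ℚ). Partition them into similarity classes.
1 class: {M1, M2, M3, M4}

Characteristic polynomials: χ_{M1} = (x - 2)^2, χ_{M2} = (x - 2)^2, χ_{M3} = (x - 2)^2, χ_{M4} = (x - 2)^2.

{M1, M2, M3, M4}: invariant factors (x - 2)^2.

Matrices are similar if and only if their invariant-factor lists agree; the partition into similarity classes is {M1, M2, M3, M4}.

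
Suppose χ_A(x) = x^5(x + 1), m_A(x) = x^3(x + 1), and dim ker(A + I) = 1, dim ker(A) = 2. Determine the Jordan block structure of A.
Jordan blocks: (-1, 1), (0, 3), (0, 2)

λ = -1: algebraic multiplicity 1 (exponent in χ_A), largest block size 1 (exponent in m_A), 1 block (geometric multiplicity). This forces block sizes [1].
λ = 0: algebraic multiplicity 5 (exponent in χ_A), largest block size 3 (exponent in m_A), 2 blocks (geometric multiplicity). These force block sizes [3, 2].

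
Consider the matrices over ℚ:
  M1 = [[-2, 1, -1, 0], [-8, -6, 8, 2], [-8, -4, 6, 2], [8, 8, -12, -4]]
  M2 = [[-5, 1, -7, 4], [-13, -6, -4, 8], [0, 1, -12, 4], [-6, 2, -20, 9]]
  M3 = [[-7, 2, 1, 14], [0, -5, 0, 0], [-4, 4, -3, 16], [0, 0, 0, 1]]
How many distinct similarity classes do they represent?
Characteristic polynomials: χ_{M1} = x(x + 2)^3, χ_{M2} = (x - 1)(x + 5)^3, χ_{M3} = (x - 1)(x + 5)^3.

{M1}: invariant factors x + 2, x(x + 2)^2.

{M2}: invariant factors (x - 1)(x + 5)^3.

{M3}: invariant factors x + 5, (x - 1)(x + 5)^2.

Matrices are similar if and only if their invariant-factor lists agree; the partition into similarity classes is {M1}, {M2}, {M3}.

3 classes: {M1}, {M2}, {M3}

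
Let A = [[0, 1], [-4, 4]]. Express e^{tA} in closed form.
e^{tA} = [[(1 - 2*t)*e^{2*t}, t*e^{2*t}], [-4*t*e^{2*t}, (2*t + 1)*e^{2*t}]]

A has Jordan form J = [[2, 1], [0, 2]] with A = PJP^{-1}, so e^{tA} = P e^{tJ} P^{-1}.

For a Jordan block J_k(λ), e^{tJ_k(λ)} = e^{λt} · (I + tN + t^2 N^2/2! + ... + t^{k-1} N^{k-1}/(k-1)!) where N is the nilpotent superdiagonal part.

Assembling the blocks and conjugating back gives the entries of e^{tA} as shown above.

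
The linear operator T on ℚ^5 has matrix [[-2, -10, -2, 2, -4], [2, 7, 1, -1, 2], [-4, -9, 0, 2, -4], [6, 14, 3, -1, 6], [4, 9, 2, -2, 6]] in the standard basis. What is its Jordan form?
J = [[2, 1, 0, 0, 0], [0, 2, 1, 0, 0], [0, 0, 2, 0, 0], [0, 0, 0, 2, 0], [0, 0, 0, 0, 2]]

The characteristic polynomial is det(xI - A) = (x - 2)^5, so the eigenvalues are 2 (algebraic multiplicity 5).

For λ = 2: rank(A - 2I) = 2, rank((A - 2I)^2) = 1, rank((A - 2I)^3) = 0. The eigenspace has dimension 5 - 2 = 3, so there are 3 Jordan blocks; the rank sequence gives block sizes [3, 1, 1].

Assembling the blocks gives the Jordan form J above.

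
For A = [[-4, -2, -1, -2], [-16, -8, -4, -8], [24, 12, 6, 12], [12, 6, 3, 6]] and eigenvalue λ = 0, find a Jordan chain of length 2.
v_1 = [[0, 1, -1, -1]]^T, v_2 = [[1, 4, -6, -3]]^T

We seek v_1 ∈ ker(A^2) \ ker(A), then set v_{i+1} = A v_i.

One such chain is v_1 = [[0, 1, -1, -1]]^T, v_2 = [[1, 4, -6, -3]]^T. Check: A v_2 = [[0, 0, 0, 0]]^T = 0.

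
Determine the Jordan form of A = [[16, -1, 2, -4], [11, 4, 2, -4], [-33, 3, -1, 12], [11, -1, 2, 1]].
J = [[5, 1, 0, 0], [0, 5, 0, 0], [0, 0, 5, 0], [0, 0, 0, 5]]

The characteristic polynomial is det(xI - A) = (x - 5)^4, so the eigenvalues are 5 (algebraic multiplicity 4).

For λ = 5: rank(A - 5I) = 1, rank((A - 5I)^2) = 0. The eigenspace has dimension 4 - 1 = 3, so there are 3 Jordan blocks; the rank sequence gives block sizes [2, 1, 1].

Assembling the blocks gives the Jordan form J above.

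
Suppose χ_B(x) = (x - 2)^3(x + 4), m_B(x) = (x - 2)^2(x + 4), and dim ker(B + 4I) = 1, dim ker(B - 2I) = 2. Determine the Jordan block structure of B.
Jordan blocks: (-4, 1), (2, 2), (2, 1)

λ = -4: algebraic multiplicity 1 (exponent in χ_B), largest block size 1 (exponent in m_B), 1 block (geometric multiplicity). This forces block sizes [1].
λ = 2: algebraic multiplicity 3 (exponent in χ_B), largest block size 2 (exponent in m_B), 2 blocks (geometric multiplicity). These force block sizes [2, 1].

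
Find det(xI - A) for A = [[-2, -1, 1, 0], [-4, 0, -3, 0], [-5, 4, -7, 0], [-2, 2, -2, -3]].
χ_A(x) = (x + 3)^4

xI - A = [[x + 2, 1, -1, 0], [4, x, 3, 0], [5, -4, x + 7, 0], [2, -2, 2, x + 3]].

Expanding det(xI - A) along the first row:
det(xI - A) = + (x + 2)·det([[x, 3, 0], [-4, x + 7, 0], [-2, 2, x + 3]]) - (1)·det([[4, 3, 0], [5, x + 7, 0], [2, 2, x + 3]]) + (-1)·det([[4, x, 0], [5, -4, 0], [2, -2, x + 3]]) - (0)·det([[4, x, 3], [5, -4, x + 7], [2, -2, 2]]).

Evaluating gives χ_A(x) = x^4 + 12x^3 + 54x^2 + 108x + 81 = (x + 3)^4.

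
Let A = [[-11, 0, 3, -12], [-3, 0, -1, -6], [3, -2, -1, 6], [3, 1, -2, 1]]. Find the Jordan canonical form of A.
J = [[-5, 0, 0, 0], [0, -2, 1, 0], [0, 0, -2, 0], [0, 0, 0, -2]]

The characteristic polynomial is det(xI - A) = (x + 2)^3(x + 5), so the eigenvalues are -5 (algebraic multiplicity 1), -2 (algebraic multiplicity 3).

For λ = -5: algebraic multiplicity 1 gives one 1×1 block.

For λ = -2: rank(A + 2I) = 2, rank((A + 2I)^2) = 1. The eigenspace has dimension 4 - 2 = 2, so there are 2 Jordan blocks; the rank sequence gives block sizes [2, 1].

Assembling the blocks gives the Jordan form J above.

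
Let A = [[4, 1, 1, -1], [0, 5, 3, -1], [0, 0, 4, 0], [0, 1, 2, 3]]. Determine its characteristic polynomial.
χ_A(x) = (x - 4)^4

xI - A = [[x - 4, -1, -1, 1], [0, x - 5, -3, 1], [0, 0, x - 4, 0], [0, -1, -2, x - 3]].

Expanding det(xI - A) along the first row:
det(xI - A) = + (x - 4)·det([[x - 5, -3, 1], [0, x - 4, 0], [-1, -2, x - 3]]) - (-1)·det([[0, -3, 1], [0, x - 4, 0], [0, -2, x - 3]]) + (-1)·det([[0, x - 5, 1], [0, 0, 0], [0, -1, x - 3]]) - (1)·det([[0, x - 5, -3], [0, 0, x - 4], [0, -1, -2]]).

Evaluating gives χ_A(x) = x^4 - 16x^3 + 96x^2 - 256x + 256 = (x - 4)^4.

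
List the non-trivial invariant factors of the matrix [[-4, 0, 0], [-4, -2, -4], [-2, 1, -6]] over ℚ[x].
The Jordan structure of A has elementary divisors (x + 4)^2, (x + 4). Arranging the block sizes at each eigenvalue in decreasing order and taking row products gives the invariant factors.

Invariant factors (smallest first, each dividing the next): x + 4, (x + 4)^2.

Check: the last factor (x + 4)^2 is the minimal polynomial, and the product (x + 4)^3 is the characteristic polynomial.

x + 4, (x + 4)^2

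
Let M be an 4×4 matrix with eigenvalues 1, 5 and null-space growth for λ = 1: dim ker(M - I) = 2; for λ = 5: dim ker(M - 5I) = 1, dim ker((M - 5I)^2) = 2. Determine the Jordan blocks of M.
Jordan blocks: (1, 1), (1, 1), (5, 2)

λ = 1: successive nullity increments [2] count blocks of size ≥ k; block sizes are [1, 1].
λ = 5: successive nullity increments [1, 1] count blocks of size ≥ k; block sizes are [2].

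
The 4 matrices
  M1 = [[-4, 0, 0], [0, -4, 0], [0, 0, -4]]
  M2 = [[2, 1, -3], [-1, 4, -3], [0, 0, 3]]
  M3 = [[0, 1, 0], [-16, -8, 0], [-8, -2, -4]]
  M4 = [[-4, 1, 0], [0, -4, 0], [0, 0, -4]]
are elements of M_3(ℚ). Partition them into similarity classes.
Characteristic polynomials: χ_{M1} = (x + 4)^3, χ_{M2} = (x - 3)^3, χ_{M3} = (x + 4)^3, χ_{M4} = (x + 4)^3.

{M1}: invariant factors x + 4, x + 4, x + 4.

{M2}: invariant factors x - 3, (x - 3)^2.

{M3, M4}: invariant factors x + 4, (x + 4)^2.

Matrices are similar if and only if their invariant-factor lists agree; the partition into similarity classes is {M1}, {M2}, {M3, M4}.

3 classes: {M1}, {M2}, {M3, M4}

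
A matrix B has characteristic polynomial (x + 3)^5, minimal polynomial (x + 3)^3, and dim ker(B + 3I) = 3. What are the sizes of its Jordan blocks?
Jordan blocks: (-3, 3), (-3, 1), (-3, 1)

λ = -3: algebraic multiplicity 5 (exponent in χ_B), largest block size 3 (exponent in m_B), 3 blocks (geometric multiplicity). These force block sizes [3, 1, 1].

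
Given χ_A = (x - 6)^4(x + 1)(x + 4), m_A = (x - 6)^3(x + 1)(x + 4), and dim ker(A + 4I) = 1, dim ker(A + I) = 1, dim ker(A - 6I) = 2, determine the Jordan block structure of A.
λ = -4: algebraic multiplicity 1 (exponent in χ_A), largest block size 1 (exponent in m_A), 1 block (geometric multiplicity). This forces block sizes [1].
λ = -1: algebraic multiplicity 1 (exponent in χ_A), largest block size 1 (exponent in m_A), 1 block (geometric multiplicity). This forces block sizes [1].
λ = 6: algebraic multiplicity 4 (exponent in χ_A), largest block size 3 (exponent in m_A), 2 blocks (geometric multiplicity). These force block sizes [3, 1].

Jordan blocks: (-4, 1), (-1, 1), (6, 3), (6, 1)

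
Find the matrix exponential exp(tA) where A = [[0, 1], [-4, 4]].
e^{tA} = [[(1 - 2*t)*e^{2*t}, t*e^{2*t}], [-4*t*e^{2*t}, (2*t + 1)*e^{2*t}]]

A has Jordan form J = [[2, 1], [0, 2]] with A = PJP^{-1}, so e^{tA} = P e^{tJ} P^{-1}.

For a Jordan block J_k(λ), e^{tJ_k(λ)} = e^{λt} · (I + tN + t^2 N^2/2! + ... + t^{k-1} N^{k-1}/(k-1)!) where N is the nilpotent superdiagonal part.

Assembling the blocks and conjugating back gives the entries of e^{tA} as shown above.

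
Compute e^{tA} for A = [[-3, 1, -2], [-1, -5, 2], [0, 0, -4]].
e^{tA} = [[(t + 1)*e^{-4*t}, t*e^{-4*t}, -2*t*e^{-4*t}], [-t*e^{-4*t}, (1 - t)*e^{-4*t}, 2*t*e^{-4*t}], [0, 0, e^{-4*t}]]

A has Jordan form J = [[-4, 1, 0], [0, -4, 0], [0, 0, -4]] with A = PJP^{-1}, so e^{tA} = P e^{tJ} P^{-1}.

For a Jordan block J_k(λ), e^{tJ_k(λ)} = e^{λt} · (I + tN + t^2 N^2/2! + ... + t^{k-1} N^{k-1}/(k-1)!) where N is the nilpotent superdiagonal part.

Assembling the blocks and conjugating back gives the entries of e^{tA} as shown above.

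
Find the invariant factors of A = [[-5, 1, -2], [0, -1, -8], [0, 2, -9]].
The Jordan structure of A has elementary divisors (x + 5)^2, (x + 5). Arranging the block sizes at each eigenvalue in decreasing order and taking row products gives the invariant factors.

Invariant factors (smallest first, each dividing the next): x + 5, (x + 5)^2.

Check: the last factor (x + 5)^2 is the minimal polynomial, and the product (x + 5)^3 is the characteristic polynomial.

x + 5, (x + 5)^2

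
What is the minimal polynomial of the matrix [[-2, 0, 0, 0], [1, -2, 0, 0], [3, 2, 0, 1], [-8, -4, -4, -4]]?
The characteristic polynomial factors as (x + 2)^4. The minimal polynomial is ∏(x - λ)^{k_λ} where k_λ is the size of the largest Jordan block at λ.

For λ = -2: rank(A + 2I) = 2, and the largest Jordan block has size 2 (the smallest k with rank((A + 2I)^k) = rank((A + 2I)^(k+1))).

So m_A(x) = (x + 2)^2.

m_A(x) = (x + 2)^2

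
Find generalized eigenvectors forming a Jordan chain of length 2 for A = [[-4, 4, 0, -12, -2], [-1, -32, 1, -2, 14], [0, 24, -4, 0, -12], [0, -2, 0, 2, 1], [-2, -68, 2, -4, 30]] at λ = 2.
We seek v_1 ∈ ker((A - 2I)^2) \ ker(A - 2I), then set v_{i+1} = (A - 2I) v_i.

One such chain is v_1 = [[2, 2, -2, -1, 5]]^T, v_2 = [[-2, 0, 0, 1, 0]]^T. Check: (A - 2I) v_2 = [[0, 0, 0, 0, 0]]^T = 0.

v_1 = [[2, 2, -2, -1, 5]]^T, v_2 = [[-2, 0, 0, 1, 0]]^T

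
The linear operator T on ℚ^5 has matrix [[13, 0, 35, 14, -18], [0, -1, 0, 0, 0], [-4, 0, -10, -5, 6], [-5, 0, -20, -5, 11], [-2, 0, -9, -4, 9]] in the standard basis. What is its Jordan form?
The characteristic polynomial is det(xI - A) = (x - 3)^3(x + 1)(x + 2), so the eigenvalues are -2 (algebraic multiplicity 1), -1 (algebraic multiplicity 1), 3 (algebraic multiplicity 3).

For λ = -2: algebraic multiplicity 1 gives one 1×1 block.

For λ = -1: algebraic multiplicity 1 gives one 1×1 block.

For λ = 3: rank(A - 3I) = 4, rank((A - 3I)^2) = 3, rank((A - 3I)^3) = 2. The eigenspace has dimension 5 - 4 = 1, so there is 1 Jordan block; the rank sequence gives block sizes [3].

Assembling the blocks gives the Jordan form J above.

J = [[-2, 0, 0, 0, 0], [0, -1, 0, 0, 0], [0, 0, 3, 1, 0], [0, 0, 0, 3, 1], [0, 0, 0, 0, 3]]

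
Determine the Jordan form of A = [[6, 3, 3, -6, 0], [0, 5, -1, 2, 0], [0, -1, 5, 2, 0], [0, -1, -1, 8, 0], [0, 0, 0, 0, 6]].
J = [[6, 1, 0, 0, 0], [0, 6, 0, 0, 0], [0, 0, 6, 0, 0], [0, 0, 0, 6, 0], [0, 0, 0, 0, 6]]

The characteristic polynomial is det(xI - A) = (x - 6)^5, so the eigenvalues are 6 (algebraic multiplicity 5).

For λ = 6: rank(A - 6I) = 1, rank((A - 6I)^2) = 0. The eigenspace has dimension 5 - 1 = 4, so there are 4 Jordan blocks; the rank sequence gives block sizes [2, 1, 1, 1].

Assembling the blocks gives the Jordan form J above.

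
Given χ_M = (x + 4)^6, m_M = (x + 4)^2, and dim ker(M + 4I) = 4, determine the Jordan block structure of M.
Jordan blocks: (-4, 2), (-4, 2), (-4, 1), (-4, 1)

λ = -4: algebraic multiplicity 6 (exponent in χ_M), largest block size 2 (exponent in m_M), 4 blocks (geometric multiplicity). These force block sizes [2, 2, 1, 1].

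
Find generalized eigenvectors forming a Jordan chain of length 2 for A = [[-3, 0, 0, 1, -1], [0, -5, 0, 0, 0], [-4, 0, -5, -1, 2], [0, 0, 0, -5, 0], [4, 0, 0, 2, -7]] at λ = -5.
We seek v_1 ∈ ker((A + 5I)^2) \ ker(A + 5I), then set v_{i+1} = (A + 5I) v_i.

One such chain is v_1 = [[1, 1, 1, 0, 1]]^T, v_2 = [[1, 0, -2, 0, 2]]^T. Check: (A + 5I) v_2 = [[0, 0, 0, 0, 0]]^T = 0.

v_1 = [[1, 1, 1, 0, 1]]^T, v_2 = [[1, 0, -2, 0, 2]]^T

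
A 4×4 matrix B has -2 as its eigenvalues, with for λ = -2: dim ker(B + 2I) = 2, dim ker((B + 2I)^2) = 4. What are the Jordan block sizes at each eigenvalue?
Jordan blocks: (-2, 2), (-2, 2)

λ = -2: successive nullity increments [2, 2] count blocks of size ≥ k; block sizes are [2, 2].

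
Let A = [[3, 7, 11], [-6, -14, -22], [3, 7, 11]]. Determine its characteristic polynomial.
χ_A(x) = x^3

xI - A = [[x - 3, -7, -11], [6, x + 14, 22], [-3, -7, x - 11]].

Expanding det(xI - A) along the first row:
det(xI - A) = + (x - 3)·det([[x + 14, 22], [-7, x - 11]]) - (-7)·det([[6, 22], [-3, x - 11]]) + (-11)·det([[6, x + 14], [-3, -7]]).

Evaluating gives χ_A(x) = x^3.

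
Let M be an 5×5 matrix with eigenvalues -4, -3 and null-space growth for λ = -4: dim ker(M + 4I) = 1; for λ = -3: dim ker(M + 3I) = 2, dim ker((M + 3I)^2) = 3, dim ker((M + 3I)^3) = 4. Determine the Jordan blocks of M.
Jordan blocks: (-4, 1), (-3, 3), (-3, 1)

λ = -4: successive nullity increments [1] count blocks of size ≥ k; block sizes are [1].
λ = -3: successive nullity increments [2, 1, 1] count blocks of size ≥ k; block sizes are [3, 1].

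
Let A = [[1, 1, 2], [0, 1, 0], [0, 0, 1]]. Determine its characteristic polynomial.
χ_A(x) = (x - 1)^3

xI - A = [[x - 1, -1, -2], [0, x - 1, 0], [0, 0, x - 1]].

Expanding det(xI - A) along the first row:
det(xI - A) = + (x - 1)·det([[x - 1, 0], [0, x - 1]]) - (-1)·det([[0, 0], [0, x - 1]]) + (-2)·det([[0, x - 1], [0, 0]]).

Evaluating gives χ_A(x) = x^3 - 3x^2 + 3x - 1 = (x - 1)^3.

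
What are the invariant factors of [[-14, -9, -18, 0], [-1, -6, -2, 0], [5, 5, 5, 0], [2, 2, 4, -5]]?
x + 5, x + 5, (x + 5)^2

The Jordan structure of A has elementary divisors (x + 5)^2, (x + 5), (x + 5). Arranging the block sizes at each eigenvalue in decreasing order and taking row products gives the invariant factors.

Invariant factors (smallest first, each dividing the next): x + 5, x + 5, (x + 5)^2.

Check: the last factor (x + 5)^2 is the minimal polynomial, and the product (x + 5)^4 is the characteristic polynomial.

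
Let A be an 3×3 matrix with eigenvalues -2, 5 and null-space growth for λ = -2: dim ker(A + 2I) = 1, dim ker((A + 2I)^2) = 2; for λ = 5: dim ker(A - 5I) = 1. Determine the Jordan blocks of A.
Jordan blocks: (-2, 2), (5, 1)

λ = -2: successive nullity increments [1, 1] count blocks of size ≥ k; block sizes are [2].
λ = 5: successive nullity increments [1] count blocks of size ≥ k; block sizes are [1].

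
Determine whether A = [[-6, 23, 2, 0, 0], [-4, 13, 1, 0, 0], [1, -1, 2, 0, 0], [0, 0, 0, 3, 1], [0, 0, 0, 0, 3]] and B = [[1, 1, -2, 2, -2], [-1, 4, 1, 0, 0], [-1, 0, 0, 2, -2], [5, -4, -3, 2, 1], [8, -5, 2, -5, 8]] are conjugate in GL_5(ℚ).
Two matrices over a field are similar if and only if they have the same invariant factors.

Both A and B have characteristic polynomial (x - 3)^5 and minimal polynomial (x - 3)^3. Computing further, both have invariant factors (x - 3)^2, (x - 3)^3. Hence A and B are similar.

Yes.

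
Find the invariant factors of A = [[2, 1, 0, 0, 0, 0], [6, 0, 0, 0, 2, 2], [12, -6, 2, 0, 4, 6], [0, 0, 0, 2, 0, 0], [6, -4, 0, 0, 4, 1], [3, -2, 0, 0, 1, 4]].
The Jordan structure of A has elementary divisors (x - 2)^2, (x - 2), (x - 2), (x - 3)^2. Arranging the block sizes at each eigenvalue in decreasing order and taking row products gives the invariant factors.

Invariant factors (smallest first, each dividing the next): x - 2, x - 2, (x - 3)^2(x - 2)^2.

Check: the last factor (x - 3)^2(x - 2)^2 is the minimal polynomial, and the product (x - 3)^2(x - 2)^4 is the characteristic polynomial.

x - 2, x - 2, (x - 3)^2(x - 2)^2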